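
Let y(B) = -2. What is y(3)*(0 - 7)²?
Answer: -98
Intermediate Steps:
y(3)*(0 - 7)² = -2*(0 - 7)² = -2*(-7)² = -2*49 = -98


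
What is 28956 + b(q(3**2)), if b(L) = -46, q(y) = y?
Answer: 28910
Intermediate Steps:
28956 + b(q(3**2)) = 28956 - 46 = 28910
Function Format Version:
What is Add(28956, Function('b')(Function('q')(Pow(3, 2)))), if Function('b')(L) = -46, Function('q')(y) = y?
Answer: 28910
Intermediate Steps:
Add(28956, Function('b')(Function('q')(Pow(3, 2)))) = Add(28956, -46) = 28910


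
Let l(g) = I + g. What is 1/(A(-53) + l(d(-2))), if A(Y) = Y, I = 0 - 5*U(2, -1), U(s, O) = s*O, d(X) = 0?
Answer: -1/43 ≈ -0.023256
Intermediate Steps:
U(s, O) = O*s
I = 10 (I = 0 - (-5)*2 = 0 - 5*(-2) = 0 + 10 = 10)
l(g) = 10 + g
1/(A(-53) + l(d(-2))) = 1/(-53 + (10 + 0)) = 1/(-53 + 10) = 1/(-43) = -1/43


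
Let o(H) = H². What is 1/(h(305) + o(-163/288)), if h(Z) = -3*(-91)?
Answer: 82944/22670281 ≈ 0.0036587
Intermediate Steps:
h(Z) = 273
1/(h(305) + o(-163/288)) = 1/(273 + (-163/288)²) = 1/(273 + 26569/82944) = 1/(22670281/82944) = 82944/22670281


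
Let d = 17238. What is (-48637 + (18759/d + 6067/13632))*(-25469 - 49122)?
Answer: 840713489937827/231744 ≈ 3.6278e+9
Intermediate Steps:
(-48637 + (18759/d + 6067/13632))*(-25469 - 49122) = (-48637 + (18759/17238 + 6067/13632))*(-25469 - 49122) = (-48637 + (18759*(1/17238) + 6067*(1/13632)))*(-74591) = (-48637 + (37/34 + 6067/13632))*(-74591) = (-48637 + 355331/231744)*(-74591) = -11270977597/231744*(-74591) = 840713489937827/231744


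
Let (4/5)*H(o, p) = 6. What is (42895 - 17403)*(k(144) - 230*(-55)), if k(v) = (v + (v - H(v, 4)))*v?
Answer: 1352146664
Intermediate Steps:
H(o, p) = 15/2 (H(o, p) = (5/4)*6 = 15/2)
k(v) = v*(-15/2 + 2*v) (k(v) = (v + (v - 1*15/2))*v = (v + (v - 15/2))*v = (v + (-15/2 + v))*v = (-15/2 + 2*v)*v = v*(-15/2 + 2*v))
(42895 - 17403)*(k(144) - 230*(-55)) = (42895 - 17403)*((1/2)*144*(-15 + 4*144) - 230*(-55)) = 25492*((1/2)*144*(-15 + 576) + 12650) = 25492*((1/2)*144*561 + 12650) = 25492*(40392 + 12650) = 25492*53042 = 1352146664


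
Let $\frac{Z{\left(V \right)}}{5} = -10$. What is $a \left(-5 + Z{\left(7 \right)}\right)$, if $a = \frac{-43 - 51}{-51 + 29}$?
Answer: $-235$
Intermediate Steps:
$Z{\left(V \right)} = -50$ ($Z{\left(V \right)} = 5 \left(-10\right) = -50$)
$a = \frac{47}{11}$ ($a = - \frac{94}{-22} = \left(-94\right) \left(- \frac{1}{22}\right) = \frac{47}{11} \approx 4.2727$)
$a \left(-5 + Z{\left(7 \right)}\right) = \frac{47 \left(-5 - 50\right)}{11} = \frac{47}{11} \left(-55\right) = -235$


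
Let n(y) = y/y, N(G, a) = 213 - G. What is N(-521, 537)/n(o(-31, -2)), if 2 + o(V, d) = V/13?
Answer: 734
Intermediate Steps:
o(V, d) = -2 + V/13
n(y) = 1
N(-521, 537)/n(o(-31, -2)) = (213 - 1*(-521))/1 = (213 + 521)*1 = 734*1 = 734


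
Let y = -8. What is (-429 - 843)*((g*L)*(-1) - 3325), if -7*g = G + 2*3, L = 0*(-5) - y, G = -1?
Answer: 29554920/7 ≈ 4.2221e+6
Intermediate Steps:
L = 8 (L = 0*(-5) - 1*(-8) = 0 + 8 = 8)
g = -5/7 (g = -(-1 + 2*3)/7 = -(-1 + 6)/7 = -1/7*5 = -5/7 ≈ -0.71429)
(-429 - 843)*((g*L)*(-1) - 3325) = (-429 - 843)*(-5/7*8*(-1) - 3325) = -1272*(-40/7*(-1) - 3325) = -1272*(40/7 - 3325) = -1272*(-23235/7) = 29554920/7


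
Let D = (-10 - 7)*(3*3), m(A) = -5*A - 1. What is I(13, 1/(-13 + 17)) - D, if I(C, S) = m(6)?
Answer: 122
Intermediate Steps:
m(A) = -1 - 5*A
I(C, S) = -31 (I(C, S) = -1 - 5*6 = -1 - 30 = -31)
D = -153 (D = -17*9 = -153)
I(13, 1/(-13 + 17)) - D = -31 - 1*(-153) = -31 + 153 = 122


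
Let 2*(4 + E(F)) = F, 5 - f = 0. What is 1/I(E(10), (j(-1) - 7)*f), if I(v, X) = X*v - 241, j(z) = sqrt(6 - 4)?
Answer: -138/38063 - 5*sqrt(2)/76126 ≈ -0.0037185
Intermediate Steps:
f = 5 (f = 5 - 1*0 = 5 + 0 = 5)
j(z) = sqrt(2)
E(F) = -4 + F/2
I(v, X) = -241 + X*v
1/I(E(10), (j(-1) - 7)*f) = 1/(-241 + ((sqrt(2) - 7)*5)*(-4 + (1/2)*10)) = 1/(-241 + ((-7 + sqrt(2))*5)*(-4 + 5)) = 1/(-241 + (-35 + 5*sqrt(2))*1) = 1/(-241 + (-35 + 5*sqrt(2))) = 1/(-276 + 5*sqrt(2))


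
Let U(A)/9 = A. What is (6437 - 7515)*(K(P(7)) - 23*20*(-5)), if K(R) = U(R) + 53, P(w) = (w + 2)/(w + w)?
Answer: -2542771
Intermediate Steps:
P(w) = (2 + w)/(2*w) (P(w) = (2 + w)/((2*w)) = (2 + w)*(1/(2*w)) = (2 + w)/(2*w))
U(A) = 9*A
K(R) = 53 + 9*R (K(R) = 9*R + 53 = 53 + 9*R)
(6437 - 7515)*(K(P(7)) - 23*20*(-5)) = (6437 - 7515)*((53 + 9*((½)*(2 + 7)/7)) - 23*20*(-5)) = -1078*((53 + 9*((½)*(⅐)*9)) - 460*(-5)) = -1078*((53 + 9*(9/14)) + 2300) = -1078*((53 + 81/14) + 2300) = -1078*(823/14 + 2300) = -1078*33023/14 = -2542771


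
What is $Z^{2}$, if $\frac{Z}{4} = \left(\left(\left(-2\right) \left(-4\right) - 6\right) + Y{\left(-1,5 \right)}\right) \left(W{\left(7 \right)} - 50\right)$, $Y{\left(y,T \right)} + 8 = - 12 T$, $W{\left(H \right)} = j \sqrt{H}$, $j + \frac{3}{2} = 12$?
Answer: $228027888 - 73180800 \sqrt{7} \approx 3.441 \cdot 10^{7}$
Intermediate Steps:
$j = \frac{21}{2}$ ($j = - \frac{3}{2} + 12 = \frac{21}{2} \approx 10.5$)
$W{\left(H \right)} = \frac{21 \sqrt{H}}{2}$
$Y{\left(y,T \right)} = -8 - 12 T$
$Z = 13200 - 2772 \sqrt{7}$ ($Z = 4 \left(\left(\left(-2\right) \left(-4\right) - 6\right) - 68\right) \left(\frac{21 \sqrt{7}}{2} - 50\right) = 4 \left(\left(8 - 6\right) - 68\right) \left(-50 + \frac{21 \sqrt{7}}{2}\right) = 4 \left(2 - 68\right) \left(-50 + \frac{21 \sqrt{7}}{2}\right) = 4 \left(- 66 \left(-50 + \frac{21 \sqrt{7}}{2}\right)\right) = 4 \left(3300 - 693 \sqrt{7}\right) = 13200 - 2772 \sqrt{7} \approx 5866.0$)
$Z^{2} = \left(13200 - 2772 \sqrt{7}\right)^{2}$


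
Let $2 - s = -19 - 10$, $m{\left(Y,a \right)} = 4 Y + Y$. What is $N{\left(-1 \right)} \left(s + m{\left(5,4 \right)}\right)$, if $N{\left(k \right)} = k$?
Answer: $-56$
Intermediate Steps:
$m{\left(Y,a \right)} = 5 Y$
$s = 31$ ($s = 2 - \left(-19 - 10\right) = 2 - -29 = 2 + 29 = 31$)
$N{\left(-1 \right)} \left(s + m{\left(5,4 \right)}\right) = - (31 + 5 \cdot 5) = - (31 + 25) = \left(-1\right) 56 = -56$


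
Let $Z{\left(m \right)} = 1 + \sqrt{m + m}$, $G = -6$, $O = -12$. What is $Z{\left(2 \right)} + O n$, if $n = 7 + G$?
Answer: $-9$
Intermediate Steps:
$n = 1$ ($n = 7 - 6 = 1$)
$Z{\left(m \right)} = 1 + \sqrt{2} \sqrt{m}$ ($Z{\left(m \right)} = 1 + \sqrt{2 m} = 1 + \sqrt{2} \sqrt{m}$)
$Z{\left(2 \right)} + O n = \left(1 + \sqrt{2} \sqrt{2}\right) - 12 = \left(1 + 2\right) - 12 = 3 - 12 = -9$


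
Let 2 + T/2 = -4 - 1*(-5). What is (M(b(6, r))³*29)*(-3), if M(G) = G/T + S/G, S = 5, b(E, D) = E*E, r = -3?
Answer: 7709583503/15552 ≈ 4.9573e+5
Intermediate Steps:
b(E, D) = E²
T = -2 (T = -4 + 2*(-4 - 1*(-5)) = -4 + 2*(-4 + 5) = -4 + 2*1 = -4 + 2 = -2)
M(G) = 5/G - G/2 (M(G) = G/(-2) + 5/G = G*(-½) + 5/G = -G/2 + 5/G = 5/G - G/2)
(M(b(6, r))³*29)*(-3) = ((5/(6²) - ½*6²)³*29)*(-3) = ((5/36 - ½*36)³*29)*(-3) = ((5*(1/36) - 18)³*29)*(-3) = ((5/36 - 18)³*29)*(-3) = ((-643/36)³*29)*(-3) = -265847707/46656*29*(-3) = -7709583503/46656*(-3) = 7709583503/15552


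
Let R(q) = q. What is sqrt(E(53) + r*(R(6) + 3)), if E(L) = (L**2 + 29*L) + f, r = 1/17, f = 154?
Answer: 3*sqrt(144517)/17 ≈ 67.086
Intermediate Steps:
r = 1/17 ≈ 0.058824
E(L) = 154 + L**2 + 29*L (E(L) = (L**2 + 29*L) + 154 = 154 + L**2 + 29*L)
sqrt(E(53) + r*(R(6) + 3)) = sqrt((154 + 53**2 + 29*53) + (6 + 3)/17) = sqrt((154 + 2809 + 1537) + (1/17)*9) = sqrt(4500 + 9/17) = sqrt(76509/17) = 3*sqrt(144517)/17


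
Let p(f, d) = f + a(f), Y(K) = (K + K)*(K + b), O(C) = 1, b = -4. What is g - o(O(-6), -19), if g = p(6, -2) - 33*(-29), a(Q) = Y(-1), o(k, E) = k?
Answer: 972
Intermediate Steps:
Y(K) = 2*K*(-4 + K) (Y(K) = (K + K)*(K - 4) = (2*K)*(-4 + K) = 2*K*(-4 + K))
a(Q) = 10 (a(Q) = 2*(-1)*(-4 - 1) = 2*(-1)*(-5) = 10)
p(f, d) = 10 + f (p(f, d) = f + 10 = 10 + f)
g = 973 (g = (10 + 6) - 33*(-29) = 16 + 957 = 973)
g - o(O(-6), -19) = 973 - 1*1 = 973 - 1 = 972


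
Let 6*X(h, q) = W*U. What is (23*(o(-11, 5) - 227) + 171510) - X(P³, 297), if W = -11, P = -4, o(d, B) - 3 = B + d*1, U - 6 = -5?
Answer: 997331/6 ≈ 1.6622e+5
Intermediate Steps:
U = 1 (U = 6 - 5 = 1)
o(d, B) = 3 + B + d (o(d, B) = 3 + (B + d*1) = 3 + (B + d) = 3 + B + d)
X(h, q) = -11/6 (X(h, q) = (-11*1)/6 = (⅙)*(-11) = -11/6)
(23*(o(-11, 5) - 227) + 171510) - X(P³, 297) = (23*((3 + 5 - 11) - 227) + 171510) - 1*(-11/6) = (23*(-3 - 227) + 171510) + 11/6 = (23*(-230) + 171510) + 11/6 = (-5290 + 171510) + 11/6 = 166220 + 11/6 = 997331/6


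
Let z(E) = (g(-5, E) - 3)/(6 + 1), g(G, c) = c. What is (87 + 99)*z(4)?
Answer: 186/7 ≈ 26.571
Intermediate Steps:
z(E) = -3/7 + E/7 (z(E) = (E - 3)/(6 + 1) = (-3 + E)/7 = (-3 + E)*(1/7) = -3/7 + E/7)
(87 + 99)*z(4) = (87 + 99)*(-3/7 + (1/7)*4) = 186*(-3/7 + 4/7) = 186*(1/7) = 186/7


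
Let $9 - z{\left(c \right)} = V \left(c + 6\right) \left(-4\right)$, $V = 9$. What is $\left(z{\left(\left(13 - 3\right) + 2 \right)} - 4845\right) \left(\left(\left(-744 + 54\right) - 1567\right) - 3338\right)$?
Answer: $23431860$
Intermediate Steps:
$z{\left(c \right)} = 225 + 36 c$ ($z{\left(c \right)} = 9 - 9 \left(c + 6\right) \left(-4\right) = 9 - 9 \left(6 + c\right) \left(-4\right) = 9 - \left(54 + 9 c\right) \left(-4\right) = 9 - \left(-216 - 36 c\right) = 9 + \left(216 + 36 c\right) = 225 + 36 c$)
$\left(z{\left(\left(13 - 3\right) + 2 \right)} - 4845\right) \left(\left(\left(-744 + 54\right) - 1567\right) - 3338\right) = \left(\left(225 + 36 \left(\left(13 - 3\right) + 2\right)\right) - 4845\right) \left(\left(\left(-744 + 54\right) - 1567\right) - 3338\right) = \left(\left(225 + 36 \left(10 + 2\right)\right) - 4845\right) \left(\left(-690 - 1567\right) - 3338\right) = \left(\left(225 + 36 \cdot 12\right) - 4845\right) \left(-2257 - 3338\right) = \left(\left(225 + 432\right) - 4845\right) \left(-5595\right) = \left(657 - 4845\right) \left(-5595\right) = \left(-4188\right) \left(-5595\right) = 23431860$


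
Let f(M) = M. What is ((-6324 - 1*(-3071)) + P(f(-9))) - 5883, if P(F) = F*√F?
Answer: -9136 - 27*I ≈ -9136.0 - 27.0*I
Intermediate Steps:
P(F) = F^(3/2)
((-6324 - 1*(-3071)) + P(f(-9))) - 5883 = ((-6324 - 1*(-3071)) + (-9)^(3/2)) - 5883 = ((-6324 + 3071) - 27*I) - 5883 = (-3253 - 27*I) - 5883 = -9136 - 27*I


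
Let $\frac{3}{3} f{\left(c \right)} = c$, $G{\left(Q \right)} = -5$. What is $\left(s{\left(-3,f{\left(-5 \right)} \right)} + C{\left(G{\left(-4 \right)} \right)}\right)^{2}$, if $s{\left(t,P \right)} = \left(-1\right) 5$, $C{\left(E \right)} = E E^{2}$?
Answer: $16900$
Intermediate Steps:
$C{\left(E \right)} = E^{3}$
$f{\left(c \right)} = c$
$s{\left(t,P \right)} = -5$
$\left(s{\left(-3,f{\left(-5 \right)} \right)} + C{\left(G{\left(-4 \right)} \right)}\right)^{2} = \left(-5 + \left(-5\right)^{3}\right)^{2} = \left(-5 - 125\right)^{2} = \left(-130\right)^{2} = 16900$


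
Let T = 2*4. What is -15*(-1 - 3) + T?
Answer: 68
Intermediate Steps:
T = 8
-15*(-1 - 3) + T = -15*(-1 - 3) + 8 = -15*(-4) + 8 = 60 + 8 = 68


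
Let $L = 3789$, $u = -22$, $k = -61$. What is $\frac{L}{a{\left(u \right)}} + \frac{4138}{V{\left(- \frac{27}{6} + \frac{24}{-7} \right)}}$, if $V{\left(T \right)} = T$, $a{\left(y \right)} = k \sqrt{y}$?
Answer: $- \frac{57932}{111} + \frac{3789 i \sqrt{22}}{1342} \approx -521.91 + 13.243 i$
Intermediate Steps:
$a{\left(y \right)} = - 61 \sqrt{y}$
$\frac{L}{a{\left(u \right)}} + \frac{4138}{V{\left(- \frac{27}{6} + \frac{24}{-7} \right)}} = \frac{3789}{\left(-61\right) \sqrt{-22}} + \frac{4138}{- \frac{27}{6} + \frac{24}{-7}} = \frac{3789}{\left(-61\right) i \sqrt{22}} + \frac{4138}{\left(-27\right) \frac{1}{6} + 24 \left(- \frac{1}{7}\right)} = \frac{3789}{\left(-61\right) i \sqrt{22}} + \frac{4138}{- \frac{9}{2} - \frac{24}{7}} = 3789 \frac{i \sqrt{22}}{1342} + \frac{4138}{- \frac{111}{14}} = \frac{3789 i \sqrt{22}}{1342} + 4138 \left(- \frac{14}{111}\right) = \frac{3789 i \sqrt{22}}{1342} - \frac{57932}{111} = - \frac{57932}{111} + \frac{3789 i \sqrt{22}}{1342}$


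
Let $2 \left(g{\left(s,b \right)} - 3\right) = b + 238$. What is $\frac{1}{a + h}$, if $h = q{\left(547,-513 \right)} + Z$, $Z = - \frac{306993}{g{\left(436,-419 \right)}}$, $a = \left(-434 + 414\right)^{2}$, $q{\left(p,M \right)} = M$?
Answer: $\frac{175}{594211} \approx 0.00029451$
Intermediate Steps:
$g{\left(s,b \right)} = 122 + \frac{b}{2}$ ($g{\left(s,b \right)} = 3 + \frac{b + 238}{2} = 3 + \frac{238 + b}{2} = 3 + \left(119 + \frac{b}{2}\right) = 122 + \frac{b}{2}$)
$a = 400$ ($a = \left(-20\right)^{2} = 400$)
$Z = \frac{613986}{175}$ ($Z = - \frac{306993}{122 + \frac{1}{2} \left(-419\right)} = - \frac{306993}{122 - \frac{419}{2}} = - \frac{306993}{- \frac{175}{2}} = \left(-306993\right) \left(- \frac{2}{175}\right) = \frac{613986}{175} \approx 3508.5$)
$h = \frac{524211}{175}$ ($h = -513 + \frac{613986}{175} = \frac{524211}{175} \approx 2995.5$)
$\frac{1}{a + h} = \frac{1}{400 + \frac{524211}{175}} = \frac{1}{\frac{594211}{175}} = \frac{175}{594211}$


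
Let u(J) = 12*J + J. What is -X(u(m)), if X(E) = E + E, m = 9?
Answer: -234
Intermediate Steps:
u(J) = 13*J
X(E) = 2*E
-X(u(m)) = -2*13*9 = -2*117 = -1*234 = -234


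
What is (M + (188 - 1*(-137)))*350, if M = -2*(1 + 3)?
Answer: 110950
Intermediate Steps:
M = -8 (M = -2*4 = -8)
(M + (188 - 1*(-137)))*350 = (-8 + (188 - 1*(-137)))*350 = (-8 + (188 + 137))*350 = (-8 + 325)*350 = 317*350 = 110950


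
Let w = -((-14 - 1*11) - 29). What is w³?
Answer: 157464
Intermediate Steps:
w = 54 (w = -((-14 - 11) - 29) = -(-25 - 29) = -1*(-54) = 54)
w³ = 54³ = 157464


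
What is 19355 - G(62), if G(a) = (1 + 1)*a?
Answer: 19231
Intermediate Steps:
G(a) = 2*a
19355 - G(62) = 19355 - 2*62 = 19355 - 1*124 = 19355 - 124 = 19231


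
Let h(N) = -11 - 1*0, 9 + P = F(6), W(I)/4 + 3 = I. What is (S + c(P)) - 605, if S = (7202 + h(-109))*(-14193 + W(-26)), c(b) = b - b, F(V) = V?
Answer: -102896624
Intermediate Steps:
W(I) = -12 + 4*I
P = -3 (P = -9 + 6 = -3)
c(b) = 0
h(N) = -11 (h(N) = -11 + 0 = -11)
S = -102896019 (S = (7202 - 11)*(-14193 + (-12 + 4*(-26))) = 7191*(-14193 + (-12 - 104)) = 7191*(-14193 - 116) = 7191*(-14309) = -102896019)
(S + c(P)) - 605 = (-102896019 + 0) - 605 = -102896019 - 605 = -102896624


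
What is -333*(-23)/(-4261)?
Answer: -7659/4261 ≈ -1.7975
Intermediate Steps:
-333*(-23)/(-4261) = 7659*(-1/4261) = -7659/4261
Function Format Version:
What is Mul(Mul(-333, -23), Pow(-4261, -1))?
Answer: Rational(-7659, 4261) ≈ -1.7975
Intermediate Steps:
Mul(Mul(-333, -23), Pow(-4261, -1)) = Mul(7659, Rational(-1, 4261)) = Rational(-7659, 4261)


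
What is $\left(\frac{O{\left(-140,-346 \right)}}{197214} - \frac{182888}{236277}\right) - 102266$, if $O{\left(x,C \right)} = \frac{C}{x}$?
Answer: $- \frac{111191229264080893}{1087266419820} \approx -1.0227 \cdot 10^{5}$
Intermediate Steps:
$\left(\frac{O{\left(-140,-346 \right)}}{197214} - \frac{182888}{236277}\right) - 102266 = \left(\frac{\left(-346\right) \frac{1}{-140}}{197214} - \frac{182888}{236277}\right) - 102266 = \left(\left(-346\right) \left(- \frac{1}{140}\right) \frac{1}{197214} - \frac{182888}{236277}\right) - 102266 = \left(\frac{173}{70} \cdot \frac{1}{197214} - \frac{182888}{236277}\right) - 102266 = \left(\frac{173}{13804980} - \frac{182888}{236277}\right) - 102266 = - \frac{841574768773}{1087266419820} - 102266 = - \frac{111191229264080893}{1087266419820}$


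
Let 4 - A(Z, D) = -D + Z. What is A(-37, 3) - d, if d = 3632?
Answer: -3588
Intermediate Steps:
A(Z, D) = 4 + D - Z (A(Z, D) = 4 - (-D + Z) = 4 - (Z - D) = 4 + (D - Z) = 4 + D - Z)
A(-37, 3) - d = (4 + 3 - 1*(-37)) - 1*3632 = (4 + 3 + 37) - 3632 = 44 - 3632 = -3588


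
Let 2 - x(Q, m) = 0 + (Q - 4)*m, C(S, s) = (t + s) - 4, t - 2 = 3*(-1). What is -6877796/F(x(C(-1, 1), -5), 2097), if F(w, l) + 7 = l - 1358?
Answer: -1719449/183 ≈ -9395.9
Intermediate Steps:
t = -1 (t = 2 + 3*(-1) = 2 - 3 = -1)
C(S, s) = -5 + s (C(S, s) = (-1 + s) - 4 = -5 + s)
x(Q, m) = 2 - m*(-4 + Q) (x(Q, m) = 2 - (0 + (Q - 4)*m) = 2 - (0 + (-4 + Q)*m) = 2 - (0 + m*(-4 + Q)) = 2 - m*(-4 + Q))
F(w, l) = -1365 + l (F(w, l) = -7 + (l - 1358) = -7 + (-1358 + l) = -1365 + l)
-6877796/F(x(C(-1, 1), -5), 2097) = -6877796/(-1365 + 2097) = -6877796/732 = -6877796*1/732 = -1719449/183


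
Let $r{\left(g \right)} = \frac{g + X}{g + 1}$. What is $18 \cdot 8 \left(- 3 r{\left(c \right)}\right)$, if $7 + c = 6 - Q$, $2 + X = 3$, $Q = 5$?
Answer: $-432$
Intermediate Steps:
$X = 1$ ($X = -2 + 3 = 1$)
$c = -6$ ($c = -7 + \left(6 - 5\right) = -7 + 1 = -6$)
$r{\left(g \right)} = 1$ ($r{\left(g \right)} = \frac{g + 1}{g + 1} = \frac{1 + g}{1 + g} = 1$)
$18 \cdot 8 \left(- 3 r{\left(c \right)}\right) = 18 \cdot 8 \left(\left(-3\right) 1\right) = 144 \left(-3\right) = -432$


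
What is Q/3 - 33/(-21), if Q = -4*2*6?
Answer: -101/7 ≈ -14.429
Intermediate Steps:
Q = -48 (Q = -8*6 = -48)
Q/3 - 33/(-21) = -48/3 - 33/(-21) = -48*⅓ - 33*(-1/21) = -16 + 11/7 = -101/7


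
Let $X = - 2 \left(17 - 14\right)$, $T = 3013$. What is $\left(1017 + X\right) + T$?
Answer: $4024$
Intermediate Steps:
$X = -6$ ($X = \left(-2\right) 3 = -6$)
$\left(1017 + X\right) + T = \left(1017 - 6\right) + 3013 = 1011 + 3013 = 4024$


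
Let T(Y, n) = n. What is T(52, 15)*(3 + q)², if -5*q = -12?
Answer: 2187/5 ≈ 437.40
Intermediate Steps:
q = 12/5 (q = -⅕*(-12) = 12/5 ≈ 2.4000)
T(52, 15)*(3 + q)² = 15*(3 + 12/5)² = 15*(27/5)² = 15*(729/25) = 2187/5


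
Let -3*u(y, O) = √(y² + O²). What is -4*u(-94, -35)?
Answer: 4*√10061/3 ≈ 133.74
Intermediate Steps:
u(y, O) = -√(O² + y²)/3 (u(y, O) = -√(y² + O²)/3 = -√(O² + y²)/3)
-4*u(-94, -35) = -(-4)*√((-35)² + (-94)²)/3 = -(-4)*√(1225 + 8836)/3 = -(-4)*√10061/3 = 4*√10061/3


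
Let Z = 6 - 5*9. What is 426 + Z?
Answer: 387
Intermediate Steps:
Z = -39 (Z = 6 - 45 = -39)
426 + Z = 426 - 39 = 387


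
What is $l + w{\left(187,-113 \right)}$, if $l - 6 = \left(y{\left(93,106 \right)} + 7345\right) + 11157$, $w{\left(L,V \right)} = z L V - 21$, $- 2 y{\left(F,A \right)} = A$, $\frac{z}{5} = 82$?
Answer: $-8645276$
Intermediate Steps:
$z = 410$ ($z = 5 \cdot 82 = 410$)
$y{\left(F,A \right)} = - \frac{A}{2}$
$w{\left(L,V \right)} = -21 + 410 L V$ ($w{\left(L,V \right)} = 410 L V - 21 = -21 + 410 L V$)
$l = 18455$ ($l = 6 + \left(\left(\left(- \frac{1}{2}\right) 106 + 7345\right) + 11157\right) = 6 + \left(\left(-53 + 7345\right) + 11157\right) = 6 + \left(7292 + 11157\right) = 6 + 18449 = 18455$)
$l + w{\left(187,-113 \right)} = 18455 + \left(-21 + 410 \cdot 187 \left(-113\right)\right) = 18455 - 8663731 = -8645276$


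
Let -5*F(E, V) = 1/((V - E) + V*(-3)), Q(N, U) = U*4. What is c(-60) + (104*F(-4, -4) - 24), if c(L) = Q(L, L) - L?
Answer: -3086/15 ≈ -205.73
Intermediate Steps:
Q(N, U) = 4*U
c(L) = 3*L (c(L) = 4*L - L = 3*L)
F(E, V) = -1/(5*(-E - 2*V)) (F(E, V) = -1/(5*((V - E) + V*(-3))) = -1/(5*((V - E) - 3*V)) = -1/(5*(-E - 2*V)))
c(-60) + (104*F(-4, -4) - 24) = 3*(-60) + (104*(1/(5*(-4 + 2*(-4)))) - 24) = -180 + (104*(1/(5*(-4 - 8))) - 24) = -180 + (104*((⅕)/(-12)) - 24) = -180 + (104*((⅕)*(-1/12)) - 24) = -180 + (104*(-1/60) - 24) = -180 + (-26/15 - 24) = -180 - 386/15 = -3086/15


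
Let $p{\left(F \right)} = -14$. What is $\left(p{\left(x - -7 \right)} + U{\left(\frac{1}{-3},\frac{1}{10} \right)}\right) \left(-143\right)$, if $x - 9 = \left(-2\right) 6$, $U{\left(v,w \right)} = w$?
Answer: $\frac{19877}{10} \approx 1987.7$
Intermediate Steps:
$x = -3$ ($x = 9 - 12 = -3$)
$\left(p{\left(x - -7 \right)} + U{\left(\frac{1}{-3},\frac{1}{10} \right)}\right) \left(-143\right) = \left(-14 + \frac{1}{10}\right) \left(-143\right) = \left(- \frac{139}{10}\right) \left(-143\right) = \frac{19877}{10}$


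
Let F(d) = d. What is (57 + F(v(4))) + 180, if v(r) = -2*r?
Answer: 229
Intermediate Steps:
(57 + F(v(4))) + 180 = (57 - 2*4) + 180 = (57 - 8) + 180 = 49 + 180 = 229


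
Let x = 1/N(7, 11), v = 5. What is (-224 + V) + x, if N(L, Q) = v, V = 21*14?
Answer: 351/5 ≈ 70.200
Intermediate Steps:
V = 294
N(L, Q) = 5
x = ⅕ (x = 1/5 = ⅕ ≈ 0.20000)
(-224 + V) + x = (-224 + 294) + ⅕ = 70 + ⅕ = 351/5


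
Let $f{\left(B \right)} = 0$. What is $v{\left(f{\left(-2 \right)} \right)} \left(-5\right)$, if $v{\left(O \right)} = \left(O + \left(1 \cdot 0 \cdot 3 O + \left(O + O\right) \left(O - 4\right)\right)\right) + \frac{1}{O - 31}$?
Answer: $\frac{5}{31} \approx 0.16129$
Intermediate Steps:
$v{\left(O \right)} = O + \frac{1}{-31 + O} + 2 O \left(-4 + O\right)$ ($v{\left(O \right)} = \left(O + \left(1 \cdot 0 O + 2 O \left(-4 + O\right)\right)\right) + \frac{1}{-31 + O} = \left(O + \left(1 \cdot 0 + 2 O \left(-4 + O\right)\right)\right) + \frac{1}{-31 + O} = \left(O + \left(0 + 2 O \left(-4 + O\right)\right)\right) + \frac{1}{-31 + O} = \left(O + 2 O \left(-4 + O\right)\right) + \frac{1}{-31 + O} = O + \frac{1}{-31 + O} + 2 O \left(-4 + O\right)$)
$v{\left(f{\left(-2 \right)} \right)} \left(-5\right) = \frac{1 - 69 \cdot 0^{2} + 2 \cdot 0^{3} + 217 \cdot 0}{-31 + 0} \left(-5\right) = \frac{1 - 0 + 2 \cdot 0 + 0}{-31} \left(-5\right) = - \frac{1 + 0 + 0 + 0}{31} \left(-5\right) = \left(- \frac{1}{31}\right) 1 \left(-5\right) = \left(- \frac{1}{31}\right) \left(-5\right) = \frac{5}{31}$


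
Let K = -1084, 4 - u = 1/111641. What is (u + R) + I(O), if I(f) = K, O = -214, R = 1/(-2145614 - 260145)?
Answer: -290067850277920/268581340519 ≈ -1080.0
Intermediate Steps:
u = 446563/111641 (u = 4 - 1/111641 = 446563/111641 ≈ 4.0000)
R = -1/2405759 (R = 1/(-2405759) = -1/2405759 ≈ -4.1567e-7)
I(f) = -1084
(u + R) + I(O) = (446563/111641 - 1/2405759) - 1084 = 1074322844676/268581340519 - 1084 = -290067850277920/268581340519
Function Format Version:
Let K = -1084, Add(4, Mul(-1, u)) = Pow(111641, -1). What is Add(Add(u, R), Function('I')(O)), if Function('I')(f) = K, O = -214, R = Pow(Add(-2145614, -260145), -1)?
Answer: Rational(-290067850277920, 268581340519) ≈ -1080.0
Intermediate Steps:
u = Rational(446563, 111641) (u = Add(4, Mul(-1, Pow(111641, -1))) = Add(4, Mul(-1, Rational(1, 111641))) = Add(4, Rational(-1, 111641)) = Rational(446563, 111641) ≈ 4.0000)
R = Rational(-1, 2405759) (R = Pow(-2405759, -1) = Rational(-1, 2405759) ≈ -4.1567e-7)
Function('I')(f) = -1084
Add(Add(u, R), Function('I')(O)) = Add(Add(Rational(446563, 111641), Rational(-1, 2405759)), -1084) = Add(Rational(1074322844676, 268581340519), -1084) = Rational(-290067850277920, 268581340519)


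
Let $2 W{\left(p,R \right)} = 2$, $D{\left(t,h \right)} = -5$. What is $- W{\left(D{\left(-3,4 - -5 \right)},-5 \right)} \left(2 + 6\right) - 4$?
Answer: $-12$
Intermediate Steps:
$W{\left(p,R \right)} = 1$ ($W{\left(p,R \right)} = \frac{1}{2} \cdot 2 = 1$)
$- W{\left(D{\left(-3,4 - -5 \right)},-5 \right)} \left(2 + 6\right) - 4 = - 1 \left(2 + 6\right) - 4 = - 1 \cdot 8 - 4 = \left(-1\right) 8 - 4 = -8 - 4 = -12$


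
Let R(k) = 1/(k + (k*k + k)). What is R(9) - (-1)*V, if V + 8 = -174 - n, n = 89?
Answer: -26828/99 ≈ -270.99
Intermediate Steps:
V = -271 (V = -8 + (-174 - 1*89) = -8 + (-174 - 89) = -8 - 263 = -271)
R(k) = 1/(k² + 2*k) (R(k) = 1/(k + (k² + k)) = 1/(k + (k + k²)) = 1/(k² + 2*k))
R(9) - (-1)*V = 1/(9*(2 + 9)) - (-1)*(-271) = (⅑)/11 - 1*271 = (⅑)*(1/11) - 271 = 1/99 - 271 = -26828/99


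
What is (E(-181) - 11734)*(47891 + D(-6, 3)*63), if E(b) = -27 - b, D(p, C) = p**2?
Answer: -580841220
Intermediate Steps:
(E(-181) - 11734)*(47891 + D(-6, 3)*63) = ((-27 - 1*(-181)) - 11734)*(47891 + (-6)**2*63) = ((-27 + 181) - 11734)*(47891 + 36*63) = (154 - 11734)*(47891 + 2268) = -11580*50159 = -580841220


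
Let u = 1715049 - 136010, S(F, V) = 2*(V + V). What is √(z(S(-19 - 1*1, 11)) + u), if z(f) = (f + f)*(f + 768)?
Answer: √1650495 ≈ 1284.7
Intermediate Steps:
S(F, V) = 4*V (S(F, V) = 2*(2*V) = 4*V)
z(f) = 2*f*(768 + f) (z(f) = (2*f)*(768 + f) = 2*f*(768 + f))
u = 1579039
√(z(S(-19 - 1*1, 11)) + u) = √(2*(4*11)*(768 + 4*11) + 1579039) = √(2*44*(768 + 44) + 1579039) = √(2*44*812 + 1579039) = √(71456 + 1579039) = √1650495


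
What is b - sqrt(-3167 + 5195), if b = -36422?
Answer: -36422 - 26*sqrt(3) ≈ -36467.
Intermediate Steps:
b - sqrt(-3167 + 5195) = -36422 - sqrt(-3167 + 5195) = -36422 - sqrt(2028) = -36422 - 26*sqrt(3)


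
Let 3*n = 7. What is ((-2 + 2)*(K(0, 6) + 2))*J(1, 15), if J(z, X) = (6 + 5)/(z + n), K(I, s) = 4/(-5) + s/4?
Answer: 0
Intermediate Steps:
n = 7/3 (n = (1/3)*7 = 7/3 ≈ 2.3333)
K(I, s) = -4/5 + s/4 (K(I, s) = 4*(-1/5) + s*(1/4) = -4/5 + s/4)
J(z, X) = 11/(7/3 + z) (J(z, X) = (6 + 5)/(z + 7/3) = 11/(7/3 + z))
((-2 + 2)*(K(0, 6) + 2))*J(1, 15) = ((-2 + 2)*((-4/5 + (1/4)*6) + 2))*(33/(7 + 3*1)) = (0*((-4/5 + 3/2) + 2))*(33/(7 + 3)) = (0*(7/10 + 2))*(33/10) = (0*(27/10))*(33*(1/10)) = 0*(33/10) = 0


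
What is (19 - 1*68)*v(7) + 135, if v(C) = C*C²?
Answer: -16672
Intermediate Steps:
v(C) = C³
(19 - 1*68)*v(7) + 135 = (19 - 1*68)*7³ + 135 = (19 - 68)*343 + 135 = -49*343 + 135 = -16807 + 135 = -16672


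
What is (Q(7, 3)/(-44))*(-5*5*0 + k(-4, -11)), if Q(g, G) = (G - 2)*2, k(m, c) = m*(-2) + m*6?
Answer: 8/11 ≈ 0.72727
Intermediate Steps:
k(m, c) = 4*m (k(m, c) = -2*m + 6*m = 4*m)
Q(g, G) = -4 + 2*G (Q(g, G) = (-2 + G)*2 = -4 + 2*G)
(Q(7, 3)/(-44))*(-5*5*0 + k(-4, -11)) = ((-4 + 2*3)/(-44))*(-5*5*0 + 4*(-4)) = ((-4 + 6)*(-1/44))*(-25*0 - 16) = (2*(-1/44))*(0 - 16) = -1/22*(-16) = 8/11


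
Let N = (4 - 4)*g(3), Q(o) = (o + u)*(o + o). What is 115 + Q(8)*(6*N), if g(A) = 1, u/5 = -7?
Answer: 115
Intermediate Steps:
u = -35 (u = 5*(-7) = -35)
Q(o) = 2*o*(-35 + o) (Q(o) = (o - 35)*(o + o) = (-35 + o)*(2*o) = 2*o*(-35 + o))
N = 0 (N = (4 - 4)*1 = 0*1 = 0)
115 + Q(8)*(6*N) = 115 + (2*8*(-35 + 8))*(6*0) = 115 + (2*8*(-27))*0 = 115 - 432*0 = 115 + 0 = 115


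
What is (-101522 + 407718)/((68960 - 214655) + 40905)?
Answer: -153098/52395 ≈ -2.9220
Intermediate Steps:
(-101522 + 407718)/((68960 - 214655) + 40905) = 306196/(-145695 + 40905) = 306196/(-104790) = 306196*(-1/104790) = -153098/52395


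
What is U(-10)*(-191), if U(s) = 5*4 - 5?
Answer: -2865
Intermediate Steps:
U(s) = 15 (U(s) = 20 - 5 = 15)
U(-10)*(-191) = 15*(-191) = -2865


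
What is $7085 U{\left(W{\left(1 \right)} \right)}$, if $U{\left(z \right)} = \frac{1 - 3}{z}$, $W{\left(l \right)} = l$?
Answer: $-14170$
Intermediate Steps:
$U{\left(z \right)} = - \frac{2}{z}$ ($U{\left(z \right)} = \frac{1 - 3}{z} = - \frac{2}{z}$)
$7085 U{\left(W{\left(1 \right)} \right)} = 7085 \left(- \frac{2}{1}\right) = 7085 \left(\left(-2\right) 1\right) = 7085 \left(-2\right) = -14170$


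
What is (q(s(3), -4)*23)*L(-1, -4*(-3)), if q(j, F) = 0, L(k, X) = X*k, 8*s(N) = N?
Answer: 0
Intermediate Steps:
s(N) = N/8
(q(s(3), -4)*23)*L(-1, -4*(-3)) = (0*23)*(-4*(-3)*(-1)) = 0*(12*(-1)) = 0*(-12) = 0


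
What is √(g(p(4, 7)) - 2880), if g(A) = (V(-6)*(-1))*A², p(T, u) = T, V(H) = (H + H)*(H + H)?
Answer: 72*I ≈ 72.0*I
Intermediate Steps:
V(H) = 4*H² (V(H) = (2*H)*(2*H) = 4*H²)
g(A) = -144*A² (g(A) = ((4*(-6)²)*(-1))*A² = ((4*36)*(-1))*A² = (144*(-1))*A² = -144*A²)
√(g(p(4, 7)) - 2880) = √(-144*4² - 2880) = √(-144*16 - 2880) = √(-2304 - 2880) = √(-5184) = 72*I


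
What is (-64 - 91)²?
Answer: 24025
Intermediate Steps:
(-64 - 91)² = (-155)² = 24025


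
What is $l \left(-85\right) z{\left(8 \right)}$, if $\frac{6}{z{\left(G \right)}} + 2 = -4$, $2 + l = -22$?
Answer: $-2040$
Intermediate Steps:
$l = -24$ ($l = -2 - 22 = -24$)
$z{\left(G \right)} = -1$ ($z{\left(G \right)} = \frac{6}{-2 - 4} = \frac{6}{-6} = 6 \left(- \frac{1}{6}\right) = -1$)
$l \left(-85\right) z{\left(8 \right)} = \left(-24\right) \left(-85\right) \left(-1\right) = 2040 \left(-1\right) = -2040$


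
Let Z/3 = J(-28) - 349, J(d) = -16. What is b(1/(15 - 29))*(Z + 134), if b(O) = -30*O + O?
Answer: -27869/14 ≈ -1990.6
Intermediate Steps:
Z = -1095 (Z = 3*(-16 - 349) = 3*(-365) = -1095)
b(O) = -29*O
b(1/(15 - 29))*(Z + 134) = (-29/(15 - 29))*(-1095 + 134) = -29/(-14)*(-961) = -29*(-1/14)*(-961) = (29/14)*(-961) = -27869/14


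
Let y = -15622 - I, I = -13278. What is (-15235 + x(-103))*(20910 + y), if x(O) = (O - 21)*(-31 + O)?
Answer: 25639646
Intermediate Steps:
y = -2344 (y = -15622 - 1*(-13278) = -15622 + 13278 = -2344)
x(O) = (-31 + O)*(-21 + O) (x(O) = (-21 + O)*(-31 + O) = (-31 + O)*(-21 + O))
(-15235 + x(-103))*(20910 + y) = (-15235 + (651 + (-103)**2 - 52*(-103)))*(20910 - 2344) = (-15235 + (651 + 10609 + 5356))*18566 = (-15235 + 16616)*18566 = 1381*18566 = 25639646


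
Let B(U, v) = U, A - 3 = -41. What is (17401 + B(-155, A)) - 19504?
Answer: -2258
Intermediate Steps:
A = -38 (A = 3 - 41 = -38)
(17401 + B(-155, A)) - 19504 = (17401 - 155) - 19504 = 17246 - 19504 = -2258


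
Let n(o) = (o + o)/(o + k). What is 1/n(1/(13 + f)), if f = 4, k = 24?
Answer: 409/2 ≈ 204.50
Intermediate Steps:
n(o) = 2*o/(24 + o) (n(o) = (o + o)/(o + 24) = (2*o)/(24 + o) = 2*o/(24 + o))
1/n(1/(13 + f)) = 1/(2/((13 + 4)*(24 + 1/(13 + 4)))) = 1/(2/(17*(24 + 1/17))) = 1/(2*(1/17)/(24 + 1/17)) = 1/(2*(1/17)/(409/17)) = 1/(2*(1/17)*(17/409)) = 1/(2/409) = 409/2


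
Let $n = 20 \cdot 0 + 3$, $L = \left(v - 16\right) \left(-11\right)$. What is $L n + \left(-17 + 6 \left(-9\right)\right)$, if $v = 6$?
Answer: $259$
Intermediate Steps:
$L = 110$ ($L = \left(6 - 16\right) \left(-11\right) = \left(-10\right) \left(-11\right) = 110$)
$n = 3$ ($n = 0 + 3 = 3$)
$L n + \left(-17 + 6 \left(-9\right)\right) = 110 \cdot 3 + \left(-17 + 6 \left(-9\right)\right) = 330 - 71 = 259$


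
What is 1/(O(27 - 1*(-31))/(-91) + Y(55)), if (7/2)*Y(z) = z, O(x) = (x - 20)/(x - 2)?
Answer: 2548/40021 ≈ 0.063667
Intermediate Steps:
O(x) = (-20 + x)/(-2 + x)
Y(z) = 2*z/7
1/(O(27 - 1*(-31))/(-91) + Y(55)) = 1/(((-20 + (27 - 1*(-31)))/(-2 + (27 - 1*(-31))))/(-91) + (2/7)*55) = 1/(((-20 + (27 + 31))/(-2 + (27 + 31)))*(-1/91) + 110/7) = 1/(((-20 + 58)/(-2 + 58))*(-1/91) + 110/7) = 1/((38/56)*(-1/91) + 110/7) = 1/(((1/56)*38)*(-1/91) + 110/7) = 1/((19/28)*(-1/91) + 110/7) = 1/(-19/2548 + 110/7) = 1/(40021/2548) = 2548/40021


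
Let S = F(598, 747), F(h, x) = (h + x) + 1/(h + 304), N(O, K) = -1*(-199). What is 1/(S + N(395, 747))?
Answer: 902/1392689 ≈ 0.00064767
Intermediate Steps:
N(O, K) = 199
F(h, x) = h + x + 1/(304 + h) (F(h, x) = (h + x) + 1/(304 + h) = h + x + 1/(304 + h))
S = 1213191/902 (S = (1 + 598**2 + 304*598 + 304*747 + 598*747)/(304 + 598) = (1 + 357604 + 181792 + 227088 + 446706)/902 = (1/902)*1213191 = 1213191/902 ≈ 1345.0)
1/(S + N(395, 747)) = 1/(1213191/902 + 199) = 1/(1392689/902) = 902/1392689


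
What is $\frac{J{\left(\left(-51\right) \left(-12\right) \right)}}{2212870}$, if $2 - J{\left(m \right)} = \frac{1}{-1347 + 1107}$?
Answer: $\frac{481}{531088800} \approx 9.0569 \cdot 10^{-7}$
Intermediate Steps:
$J{\left(m \right)} = \frac{481}{240}$ ($J{\left(m \right)} = 2 - \frac{1}{-1347 + 1107} = 2 - \frac{1}{-240} = 2 - - \frac{1}{240} = 2 + \frac{1}{240} = \frac{481}{240}$)
$\frac{J{\left(\left(-51\right) \left(-12\right) \right)}}{2212870} = \frac{481}{240 \cdot 2212870} = \frac{481}{240} \cdot \frac{1}{2212870} = \frac{481}{531088800}$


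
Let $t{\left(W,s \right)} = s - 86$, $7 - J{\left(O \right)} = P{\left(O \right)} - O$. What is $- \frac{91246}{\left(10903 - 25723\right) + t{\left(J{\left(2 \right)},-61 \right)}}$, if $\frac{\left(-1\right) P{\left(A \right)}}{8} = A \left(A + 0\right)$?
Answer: $\frac{91246}{14967} \approx 6.0965$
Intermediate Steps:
$P{\left(A \right)} = - 8 A^{2}$ ($P{\left(A \right)} = - 8 A \left(A + 0\right) = - 8 A A = - 8 A^{2}$)
$J{\left(O \right)} = 7 + O + 8 O^{2}$ ($J{\left(O \right)} = 7 - \left(- 8 O^{2} - O\right) = 7 - \left(- O - 8 O^{2}\right) = 7 + \left(O + 8 O^{2}\right) = 7 + O + 8 O^{2}$)
$t{\left(W,s \right)} = -86 + s$
$- \frac{91246}{\left(10903 - 25723\right) + t{\left(J{\left(2 \right)},-61 \right)}} = - \frac{91246}{\left(10903 - 25723\right) - 147} = - \frac{91246}{-14820 - 147} = - \frac{91246}{-14967} = \left(-91246\right) \left(- \frac{1}{14967}\right) = \frac{91246}{14967}$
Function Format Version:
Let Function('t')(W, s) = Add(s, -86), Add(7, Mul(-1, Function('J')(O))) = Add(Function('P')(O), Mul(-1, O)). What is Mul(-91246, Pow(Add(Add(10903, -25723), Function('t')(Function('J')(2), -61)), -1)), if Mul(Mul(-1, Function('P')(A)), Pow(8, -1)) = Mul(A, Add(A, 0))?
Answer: Rational(91246, 14967) ≈ 6.0965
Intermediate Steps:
Function('P')(A) = Mul(-8, Pow(A, 2)) (Function('P')(A) = Mul(-8, Mul(A, Add(A, 0))) = Mul(-8, Mul(A, A)) = Mul(-8, Pow(A, 2)))
Function('J')(O) = Add(7, O, Mul(8, Pow(O, 2))) (Function('J')(O) = Add(7, Mul(-1, Add(Mul(-8, Pow(O, 2)), Mul(-1, O)))) = Add(7, Mul(-1, Add(Mul(-1, O), Mul(-8, Pow(O, 2))))) = Add(7, Add(O, Mul(8, Pow(O, 2)))) = Add(7, O, Mul(8, Pow(O, 2))))
Function('t')(W, s) = Add(-86, s)
Mul(-91246, Pow(Add(Add(10903, -25723), Function('t')(Function('J')(2), -61)), -1)) = Mul(-91246, Pow(Add(Add(10903, -25723), Add(-86, -61)), -1)) = Mul(-91246, Pow(Add(-14820, -147), -1)) = Mul(-91246, Pow(-14967, -1)) = Mul(-91246, Rational(-1, 14967)) = Rational(91246, 14967)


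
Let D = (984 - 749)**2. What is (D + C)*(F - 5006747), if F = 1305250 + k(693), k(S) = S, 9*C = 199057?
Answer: -2576063049928/9 ≈ -2.8623e+11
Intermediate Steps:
C = 199057/9 (C = (1/9)*199057 = 199057/9 ≈ 22117.)
D = 55225 (D = 235**2 = 55225)
F = 1305943 (F = 1305250 + 693 = 1305943)
(D + C)*(F - 5006747) = (55225 + 199057/9)*(1305943 - 5006747) = (696082/9)*(-3700804) = -2576063049928/9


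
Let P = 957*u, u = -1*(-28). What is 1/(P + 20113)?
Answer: 1/46909 ≈ 2.1318e-5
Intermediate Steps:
u = 28
P = 26796 (P = 957*28 = 26796)
1/(P + 20113) = 1/(26796 + 20113) = 1/46909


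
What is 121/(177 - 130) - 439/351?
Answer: 21838/16497 ≈ 1.3238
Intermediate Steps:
121/(177 - 130) - 439/351 = 121/47 - 439*1/351 = 121*(1/47) - 439/351 = 121/47 - 439/351 = 21838/16497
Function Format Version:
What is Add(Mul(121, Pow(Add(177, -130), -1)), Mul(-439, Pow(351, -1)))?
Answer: Rational(21838, 16497) ≈ 1.3238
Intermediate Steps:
Add(Mul(121, Pow(Add(177, -130), -1)), Mul(-439, Pow(351, -1))) = Add(Mul(121, Pow(47, -1)), Mul(-439, Rational(1, 351))) = Add(Mul(121, Rational(1, 47)), Rational(-439, 351)) = Add(Rational(121, 47), Rational(-439, 351)) = Rational(21838, 16497)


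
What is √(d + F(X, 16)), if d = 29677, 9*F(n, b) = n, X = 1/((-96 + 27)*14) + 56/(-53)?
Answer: √700110802021470/153594 ≈ 172.27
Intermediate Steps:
X = -54149/51198 (X = (1/14)/(-69) + 56*(-1/53) = -1/69*1/14 - 56/53 = -1/966 - 56/53 = -54149/51198 ≈ -1.0576)
F(n, b) = n/9
√(d + F(X, 16)) = √(29677 + (⅑)*(-54149/51198)) = √(29677 - 54149/460782) = √(13674573265/460782) = √700110802021470/153594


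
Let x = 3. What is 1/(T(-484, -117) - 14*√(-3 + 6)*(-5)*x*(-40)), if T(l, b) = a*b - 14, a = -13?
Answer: -1507/209408951 - 8400*√3/209408951 ≈ -7.6674e-5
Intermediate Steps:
T(l, b) = -14 - 13*b (T(l, b) = -13*b - 14 = -14 - 13*b)
1/(T(-484, -117) - 14*√(-3 + 6)*(-5)*x*(-40)) = 1/((-14 - 13*(-117)) - 14*√(-3 + 6)*(-5)*3*(-40)) = 1/((-14 + 1521) - 14*√3*(-5)*3*(-40)) = 1/(1507 - 14*(-5*√3)*3*(-40)) = 1/(1507 - (-210)*√3*(-40)) = 1/(1507 + (210*√3)*(-40)) = 1/(1507 - 8400*√3)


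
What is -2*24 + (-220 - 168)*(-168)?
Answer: 65136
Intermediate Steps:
-2*24 + (-220 - 168)*(-168) = -48 - 388*(-168) = -48 + 65184 = 65136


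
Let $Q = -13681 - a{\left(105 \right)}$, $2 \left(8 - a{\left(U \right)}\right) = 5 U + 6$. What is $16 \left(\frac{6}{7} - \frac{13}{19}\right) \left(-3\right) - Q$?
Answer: $\frac{3568443}{266} \approx 13415.0$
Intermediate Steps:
$a{\left(U \right)} = 5 - \frac{5 U}{2}$ ($a{\left(U \right)} = 8 - \frac{5 U + 6}{2} = 8 - \frac{6 + 5 U}{2} = 8 - \left(3 + \frac{5 U}{2}\right) = 5 - \frac{5 U}{2}$)
$Q = - \frac{26847}{2}$ ($Q = -13681 - \left(5 - \frac{525}{2}\right) = -13681 - - \frac{515}{2} = -13681 + \frac{515}{2} = - \frac{26847}{2} \approx -13424.0$)
$16 \left(\frac{6}{7} - \frac{13}{19}\right) \left(-3\right) - Q = 16 \left(\frac{6}{7} - \frac{13}{19}\right) \left(-3\right) - - \frac{26847}{2} = 16 \left(6 \cdot \frac{1}{7} - \frac{13}{19}\right) \left(-3\right) + \frac{26847}{2} = 16 \left(\frac{6}{7} - \frac{13}{19}\right) \left(-3\right) + \frac{26847}{2} = 16 \cdot \frac{23}{133} \left(-3\right) + \frac{26847}{2} = \frac{368}{133} \left(-3\right) + \frac{26847}{2} = - \frac{1104}{133} + \frac{26847}{2} = \frac{3568443}{266}$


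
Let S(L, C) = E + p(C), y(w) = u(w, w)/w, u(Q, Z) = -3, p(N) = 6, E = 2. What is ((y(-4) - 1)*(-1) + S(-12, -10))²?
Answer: 1089/16 ≈ 68.063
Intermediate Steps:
y(w) = -3/w
S(L, C) = 8 (S(L, C) = 2 + 6 = 8)
((y(-4) - 1)*(-1) + S(-12, -10))² = ((-3/(-4) - 1)*(-1) + 8)² = ((-3*(-¼) - 1)*(-1) + 8)² = ((¾ - 1)*(-1) + 8)² = (-¼*(-1) + 8)² = (¼ + 8)² = (33/4)² = 1089/16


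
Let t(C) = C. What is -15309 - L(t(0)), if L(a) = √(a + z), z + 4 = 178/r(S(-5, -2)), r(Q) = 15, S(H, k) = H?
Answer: -15309 - √1770/15 ≈ -15312.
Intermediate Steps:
z = 118/15 (z = -4 + 178/15 = 118/15 ≈ 7.8667)
L(a) = √(118/15 + a) (L(a) = √(a + 118/15) = √(118/15 + a))
-15309 - L(t(0)) = -15309 - √(1770 + 225*0)/15 = -15309 - √(1770 + 0)/15 = -15309 - √1770/15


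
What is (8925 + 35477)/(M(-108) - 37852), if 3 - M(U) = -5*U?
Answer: -44402/38389 ≈ -1.1566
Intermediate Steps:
M(U) = 3 + 5*U (M(U) = 3 - (-5)*U = 3 + 5*U)
(8925 + 35477)/(M(-108) - 37852) = (8925 + 35477)/((3 + 5*(-108)) - 37852) = 44402/((3 - 540) - 37852) = 44402/(-537 - 37852) = 44402/(-38389) = 44402*(-1/38389) = -44402/38389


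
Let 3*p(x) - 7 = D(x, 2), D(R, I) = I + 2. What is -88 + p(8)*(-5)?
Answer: -319/3 ≈ -106.33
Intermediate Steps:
D(R, I) = 2 + I
p(x) = 11/3 (p(x) = 7/3 + (2 + 2)/3 = 7/3 + (1/3)*4 = 7/3 + 4/3 = 11/3)
-88 + p(8)*(-5) = -88 + (11/3)*(-5) = -88 - 55/3 = -319/3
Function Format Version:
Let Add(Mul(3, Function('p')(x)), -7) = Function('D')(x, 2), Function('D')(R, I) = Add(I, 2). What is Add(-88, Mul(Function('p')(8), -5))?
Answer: Rational(-319, 3) ≈ -106.33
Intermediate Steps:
Function('D')(R, I) = Add(2, I)
Function('p')(x) = Rational(11, 3) (Function('p')(x) = Add(Rational(7, 3), Mul(Rational(1, 3), Add(2, 2))) = Add(Rational(7, 3), Mul(Rational(1, 3), 4)) = Add(Rational(7, 3), Rational(4, 3)) = Rational(11, 3))
Add(-88, Mul(Function('p')(8), -5)) = Add(-88, Mul(Rational(11, 3), -5)) = Add(-88, Rational(-55, 3)) = Rational(-319, 3)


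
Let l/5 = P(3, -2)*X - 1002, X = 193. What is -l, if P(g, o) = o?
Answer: 6940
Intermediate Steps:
l = -6940 (l = 5*(-2*193 - 1002) = 5*(-386 - 1002) = 5*(-1388) = -6940)
-l = -1*(-6940) = 6940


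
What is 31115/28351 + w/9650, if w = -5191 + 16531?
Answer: 62176009/27358715 ≈ 2.2726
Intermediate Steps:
w = 11340
31115/28351 + w/9650 = 31115/28351 + 11340/9650 = 31115*(1/28351) + 11340*(1/9650) = 31115/28351 + 1134/965 = 62176009/27358715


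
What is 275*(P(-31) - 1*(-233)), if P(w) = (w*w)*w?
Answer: -8128450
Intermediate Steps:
P(w) = w**3 (P(w) = w**2*w = w**3)
275*(P(-31) - 1*(-233)) = 275*((-31)**3 - 1*(-233)) = 275*(-29791 + 233) = 275*(-29558) = -8128450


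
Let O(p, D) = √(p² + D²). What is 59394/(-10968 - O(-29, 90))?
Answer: -651433392/120288083 + 59394*√8941/120288083 ≈ -5.3689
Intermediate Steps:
O(p, D) = √(D² + p²)
59394/(-10968 - O(-29, 90)) = 59394/(-10968 - √(90² + (-29)²)) = 59394/(-10968 - √(8100 + 841)) = 59394/(-10968 - √8941)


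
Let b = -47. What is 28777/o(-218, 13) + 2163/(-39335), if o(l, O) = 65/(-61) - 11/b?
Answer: -3245286583357/93774640 ≈ -34607.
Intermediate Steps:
o(l, O) = -2384/2867 (o(l, O) = 65/(-61) - 11/(-47) = 65*(-1/61) - 11*(-1/47) = -65/61 + 11/47 = -2384/2867)
28777/o(-218, 13) + 2163/(-39335) = 28777/(-2384/2867) + 2163/(-39335) = 28777*(-2867/2384) + 2163*(-1/39335) = -82503659/2384 - 2163/39335 = -3245286583357/93774640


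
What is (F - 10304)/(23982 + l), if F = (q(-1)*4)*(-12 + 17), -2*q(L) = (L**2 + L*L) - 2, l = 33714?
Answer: -322/1803 ≈ -0.17859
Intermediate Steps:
q(L) = 1 - L**2 (q(L) = -((L**2 + L*L) - 2)/2 = -((L**2 + L**2) - 2)/2 = -(2*L**2 - 2)/2 = -(-2 + 2*L**2)/2 = 1 - L**2)
F = 0 (F = ((1 - 1*(-1)**2)*4)*(-12 + 17) = ((1 - 1*1)*4)*5 = ((1 - 1)*4)*5 = (0*4)*5 = 0*5 = 0)
(F - 10304)/(23982 + l) = (0 - 10304)/(23982 + 33714) = -10304/57696 = -10304*1/57696 = -322/1803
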